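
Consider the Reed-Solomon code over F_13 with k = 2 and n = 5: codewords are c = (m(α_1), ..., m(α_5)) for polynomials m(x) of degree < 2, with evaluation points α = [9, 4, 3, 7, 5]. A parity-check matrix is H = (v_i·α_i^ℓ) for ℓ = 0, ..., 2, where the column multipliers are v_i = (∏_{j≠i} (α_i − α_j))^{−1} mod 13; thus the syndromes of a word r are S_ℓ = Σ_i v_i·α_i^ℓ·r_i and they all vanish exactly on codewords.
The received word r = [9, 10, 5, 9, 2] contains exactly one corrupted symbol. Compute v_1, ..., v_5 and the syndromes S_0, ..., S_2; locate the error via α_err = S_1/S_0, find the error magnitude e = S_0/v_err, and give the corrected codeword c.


S = (9, 11, 12), error at position 4, error magnitude e = 10, c = [9, 10, 5, 12, 2].

Step 1: column multipliers v_i = (∏_{j≠i}(α_i − α_j))^{−1} mod 13.
  i = 1 (α = 9): (9−4)(9−3)(9−7)(9−5) = 5·6·2·4 = 240 ≡ 6, so v_1 = 6^{−1} = 11 (mod 13).
  i = 2 (α = 4): (4−9)(4−3)(4−7)(4−5) = (−5)·1·(−3)·(−1) = −15 ≡ 11, so v_2 = 11^{−1} = 6 (mod 13).
  i = 3 (α = 3): (3−9)(3−4)(3−7)(3−5) = (−6)·(−1)·(−4)·(−2) = 48 ≡ 9, so v_3 = 9^{−1} = 3 (mod 13).
  i = 4 (α = 7): (7−9)(7−4)(7−3)(7−5) = (−2)·3·4·2 = −48 ≡ 4, so v_4 = 4^{−1} = 10 (mod 13).
  i = 5 (α = 5): (5−9)(5−4)(5−3)(5−7) = (−4)·1·2·(−2) = 16 ≡ 3, so v_5 = 3^{−1} = 9 (mod 13).
  v = [11, 6, 3, 10, 9].
Step 2: syndromes of r = [9, 10, 5, 9, 2] (all sums mod 13).
  S_0 = Σ v_i r_i = 11·9 + 6·10 + 3·5 + 10·9 + 9·2 = 282 ≡ 9.
  S_1 = Σ v_i α_i r_i = 11·9·9 + 6·4·10 + 3·3·5 + 10·7·9 + 9·5·2 = 1896 ≡ 11.
  α_i^2 mod 13 = [3, 3, 9, 10, 12].
  S_2 = Σ v_i α_i^2 r_i = 11·3·9 + 6·3·10 + 3·9·5 + 10·10·9 + 9·12·2 = 1728 ≡ 12.
  S = (9, 11, 12) ≠ 0, so r is not a codeword (an error is present).
Step 3: locate the error. For a single error e at position i, S_ℓ = v_i·e·α_i^ℓ, so α_err = S_1/S_0.
  S_0^{−1} = 9^{−1} = 3 (mod 13), so α_err = 11·3 = 33 ≡ 7 = α_4. Error position i = 4.
  Consistency check: S_2/S_1 = 12·6 = 72 ≡ 7 = α_err ✓ (single-error assumption holds).
Step 4: error magnitude e = S_0/v_4 = S_0·∏_{j≠4}(α_4 − α_j) = 9·4 = 36 ≡ 10 (mod 13).
Step 5: correct position 4: c_4 = r_4 − e = 9 − 10 ≡ 12 (mod 13). Hence c = [9, 10, 5, 12, 2].
  Check: interpolating c through the α_i gives m(x) = 3 + 5·x (degree < 2) with m(α_i) = c_i for every i, so c is indeed a codeword.


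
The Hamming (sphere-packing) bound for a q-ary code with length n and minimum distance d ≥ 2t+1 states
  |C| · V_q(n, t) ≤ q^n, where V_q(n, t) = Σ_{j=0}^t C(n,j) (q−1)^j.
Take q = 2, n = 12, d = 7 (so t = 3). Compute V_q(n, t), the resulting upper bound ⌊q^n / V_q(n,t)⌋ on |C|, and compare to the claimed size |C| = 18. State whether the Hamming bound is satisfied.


V_q(n, t) = 299, q^n = 4096, Hamming bound = 13, |C| = 18 > bound (violated).

Step 1: Compute V_q(n, t) = Σ_{j=0}^3 C(n, j) (q−1)^j.
  j = 0: C(12,0)·(1)^0 = 1·1 = 1.
  j = 1: C(12,1)·(1)^1 = 12·1 = 12.
  j = 2: C(12,2)·(1)^2 = 66·1 = 66.
  j = 3: C(12,3)·(1)^3 = 220·1 = 220.
  V_q(n, t) = 1 + 12 + 66 + 220 = 299.
Step 2: q^n = 2^12 = 4096.
Step 3: Hamming bound ⌊q^n / V_q(n,t)⌋ = ⌊4096/299⌋ = 13.
Step 4: Compare |C| = 18 to 13: violated.
The claimed |C| lies above the Hamming bound, so no 2-ary code of length 12 with d ≥ 7 can have 18 codewords.


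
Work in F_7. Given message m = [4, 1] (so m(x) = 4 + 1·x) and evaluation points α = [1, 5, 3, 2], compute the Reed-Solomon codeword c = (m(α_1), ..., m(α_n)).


c = [5, 2, 0, 6]

Message polynomial: m(x) = 4 + 1·x (mod 7).
For each evaluation point α_i, compute m(α_i) mod 7:
  α_1 = 1: Horner steps 1 → 5, so m(1) = 5.
  α_2 = 5: Horner steps 1 → 2, so m(5) = 2.
  α_3 = 3: Horner steps 1 → 0, so m(3) = 0.
  α_4 = 2: Horner steps 1 → 6, so m(2) = 6.
Codeword c = [5, 2, 0, 6] ∈ F_7^4.


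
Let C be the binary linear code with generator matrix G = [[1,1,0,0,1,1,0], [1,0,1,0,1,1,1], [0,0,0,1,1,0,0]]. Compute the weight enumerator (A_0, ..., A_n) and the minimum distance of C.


Weight distribution: A_0 = 1, A_2 = 1, A_3 = 1, A_4 = 2, A_5 = 3. Minimum distance d = 2.

Enumerate all 2^3 = 8 messages m ∈ F_2^3.
For each, compute codeword c = mG in F_2^7, then tally its weight.
  m = 000 → c = 0000000, weight = 0.
  m = 100 → c = 1100110, weight = 4.
  m = 010 → c = 1010111, weight = 5.
  m = 110 → c = 0110001, weight = 3.
  m = 001 → c = 0001100, weight = 2.
  m = 101 → c = 1101010, weight = 4.
  m = 011 → c = 1011011, weight = 5.
  m = 111 → c = 0111101, weight = 5.
Tally weights:
  weight 0: 1 codewords.
  weight 2: 1 codewords.
  weight 3: 1 codewords.
  weight 4: 2 codewords.
  weight 5: 3 codewords.
Minimum distance d = smallest w > 0 with A_w > 0 = 2.
Sanity: Σ A_w = 8 = 2^3 = 8 ✓.


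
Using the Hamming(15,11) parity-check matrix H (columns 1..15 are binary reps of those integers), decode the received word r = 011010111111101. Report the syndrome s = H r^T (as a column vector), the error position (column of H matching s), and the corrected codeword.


s = (1, 1, 0, 1)^T, error position = 13, corrected codeword c = 011010111111001

Compute s = H r^T mod 2 one row at a time:
  s_1 = 1 + 1 + 1 + 1 + 1 + 1 + 0 + 1 = 7 ≡ 1 (mod 2).
  s_2 = 0 + 1 + 0 + 1 + 1 + 1 + 0 + 1 = 5 ≡ 1 (mod 2).
  s_3 = 1 + 1 + 0 + 1 + 1 + 1 + 0 + 1 = 6 ≡ 0 (mod 2).
  s_4 = 0 + 1 + 1 + 1 + 1 + 1 + 1 + 1 = 7 ≡ 1 (mod 2).
s = (1, 1, 0, 1)^T — this equals column 13 of H (binary 1101), so error is at position 13.
Correct: flip bit 13 of r = 011010111111101 to get c = 011010111111001.


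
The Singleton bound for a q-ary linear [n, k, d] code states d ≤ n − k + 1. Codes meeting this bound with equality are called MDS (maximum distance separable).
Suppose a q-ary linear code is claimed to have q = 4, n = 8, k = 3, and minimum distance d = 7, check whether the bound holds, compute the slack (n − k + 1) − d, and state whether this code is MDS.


Singleton RHS = n − k + 1 = 6, slack = -1, bound violated (no such code; not MDS).

Singleton bound: d ≤ n − k + 1.
Here n = 8, k = 3, so n − k + 1 = 6.
Given d = 7, check d ≤ 6: NO.
Slack = (n − k + 1) − d = -1.
The slack is negative: d = 7 exceeds n − k + 1 = 6 by 1, so the Singleton bound is violated and no linear [8, 3, 7]_4 code can exist. In particular it is not MDS (MDS requires d = n − k + 1 exactly).
Description: the claimed parameters are [8, 3, 7]_4; such a code would be impossible (violates the Singleton bound).


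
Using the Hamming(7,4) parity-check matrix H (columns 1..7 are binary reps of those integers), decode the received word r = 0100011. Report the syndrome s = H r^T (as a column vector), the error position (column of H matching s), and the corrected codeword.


s = (0, 1, 1)^T, error position = 3, corrected codeword c = 0110011

Compute s = H r^T mod 2 one row at a time:
  s_1 = 0 + 0 + 1 + 1 = 2 ≡ 0 (mod 2).
  s_2 = 1 + 0 + 1 + 1 = 3 ≡ 1 (mod 2).
  s_3 = 0 + 0 + 0 + 1 = 1 ≡ 1 (mod 2).
s = (0, 1, 1)^T — this equals column 3 of H (binary 011), so error is at position 3.
Correct: flip bit 3 of r = 0100011 to get c = 0110011.


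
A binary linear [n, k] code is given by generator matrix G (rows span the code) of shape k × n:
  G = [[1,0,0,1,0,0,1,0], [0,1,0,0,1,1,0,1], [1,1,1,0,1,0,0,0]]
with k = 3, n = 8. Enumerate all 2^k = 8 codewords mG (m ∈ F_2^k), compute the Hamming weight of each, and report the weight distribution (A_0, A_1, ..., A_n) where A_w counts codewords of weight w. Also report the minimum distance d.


Weight distribution: A_0 = 1, A_3 = 1, A_4 = 3, A_5 = 2, A_7 = 1. Minimum distance d = 3.

Enumerate all 2^3 = 8 messages m ∈ F_2^3.
For each, compute codeword c = mG in F_2^8, then tally its weight.
  m = 000 → c = 00000000, weight = 0.
  m = 100 → c = 10010010, weight = 3.
  m = 010 → c = 01001101, weight = 4.
  m = 110 → c = 11011111, weight = 7.
  m = 001 → c = 11101000, weight = 4.
  m = 101 → c = 01111010, weight = 5.
  m = 011 → c = 10100101, weight = 4.
  m = 111 → c = 00110111, weight = 5.
Tally weights:
  weight 0: 1 codewords.
  weight 3: 1 codewords.
  weight 4: 3 codewords.
  weight 5: 2 codewords.
  weight 7: 1 codewords.
Minimum distance d = smallest w > 0 with A_w > 0 = 3.
Sanity: Σ A_w = 8 = 2^3 = 8 ✓.


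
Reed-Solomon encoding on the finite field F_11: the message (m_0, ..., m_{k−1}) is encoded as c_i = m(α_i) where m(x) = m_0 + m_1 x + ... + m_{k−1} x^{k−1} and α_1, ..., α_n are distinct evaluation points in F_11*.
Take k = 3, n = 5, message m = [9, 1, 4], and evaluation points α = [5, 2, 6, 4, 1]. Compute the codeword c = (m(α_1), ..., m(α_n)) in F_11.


c = [4, 5, 5, 0, 3]

Message polynomial: m(x) = 9 + 1·x + 4·x^2 (mod 11).
For each evaluation point α_i, compute m(α_i) mod 11:
  α_1 = 5: Horner steps 4 → 10 → 4, so m(5) = 4.
  α_2 = 2: Horner steps 4 → 9 → 5, so m(2) = 5.
  α_3 = 6: Horner steps 4 → 3 → 5, so m(6) = 5.
  α_4 = 4: Horner steps 4 → 6 → 0, so m(4) = 0.
  α_5 = 1: Horner steps 4 → 5 → 3, so m(1) = 3.
Codeword c = [4, 5, 5, 0, 3] ∈ F_11^5.


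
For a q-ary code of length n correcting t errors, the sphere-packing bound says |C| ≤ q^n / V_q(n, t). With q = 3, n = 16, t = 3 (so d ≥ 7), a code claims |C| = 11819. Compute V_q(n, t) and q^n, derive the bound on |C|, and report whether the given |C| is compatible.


V_q(n, t) = 4993, q^n = 43046721, Hamming bound = 8621, |C| = 11819 > bound (violated).

Step 1: Compute V_q(n, t) = Σ_{j=0}^3 C(n, j) (q−1)^j.
  j = 0: C(16,0)·(2)^0 = 1·1 = 1.
  j = 1: C(16,1)·(2)^1 = 16·2 = 32.
  j = 2: C(16,2)·(2)^2 = 120·4 = 480.
  j = 3: C(16,3)·(2)^3 = 560·8 = 4480.
  V_q(n, t) = 1 + 32 + 480 + 4480 = 4993.
Step 2: q^n = 3^16 = 43046721.
Step 3: Hamming bound ⌊q^n / V_q(n,t)⌋ = ⌊43046721/4993⌋ = 8621.
Step 4: Compare |C| = 11819 to 8621: violated.
The claimed |C| lies above the Hamming bound, so no 3-ary code of length 16 with d ≥ 7 can have 11819 codewords.


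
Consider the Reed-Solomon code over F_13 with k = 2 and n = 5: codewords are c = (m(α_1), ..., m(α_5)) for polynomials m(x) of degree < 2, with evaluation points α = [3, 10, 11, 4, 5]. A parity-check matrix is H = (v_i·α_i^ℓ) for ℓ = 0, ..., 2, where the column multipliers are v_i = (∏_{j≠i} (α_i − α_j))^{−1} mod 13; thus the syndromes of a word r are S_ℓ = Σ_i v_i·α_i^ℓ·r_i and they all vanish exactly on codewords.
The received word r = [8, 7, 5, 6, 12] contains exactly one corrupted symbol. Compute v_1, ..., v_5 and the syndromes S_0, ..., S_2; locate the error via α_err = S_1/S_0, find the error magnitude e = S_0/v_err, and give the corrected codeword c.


S = (1, 5, 12), error at position 5, error magnitude e = 8, c = [8, 7, 5, 6, 4].

Step 1: column multipliers v_i = (∏_{j≠i}(α_i − α_j))^{−1} mod 13.
  i = 1 (α = 3): (3−10)(3−11)(3−4)(3−5) = (−7)·(−8)·(−1)·(−2) = 112 ≡ 8, so v_1 = 8^{−1} = 5 (mod 13).
  i = 2 (α = 10): (10−3)(10−11)(10−4)(10−5) = 7·(−1)·6·5 = −210 ≡ 11, so v_2 = 11^{−1} = 6 (mod 13).
  i = 3 (α = 11): (11−3)(11−10)(11−4)(11−5) = 8·1·7·6 = 336 ≡ 11, so v_3 = 11^{−1} = 6 (mod 13).
  i = 4 (α = 4): (4−3)(4−10)(4−11)(4−5) = 1·(−6)·(−7)·(−1) = −42 ≡ 10, so v_4 = 10^{−1} = 4 (mod 13).
  i = 5 (α = 5): (5−3)(5−10)(5−11)(5−4) = 2·(−5)·(−6)·1 = 60 ≡ 8, so v_5 = 8^{−1} = 5 (mod 13).
  v = [5, 6, 6, 4, 5].
Step 2: syndromes of r = [8, 7, 5, 6, 12] (all sums mod 13).
  S_0 = Σ v_i r_i = 5·8 + 6·7 + 6·5 + 4·6 + 5·12 = 196 ≡ 1.
  S_1 = Σ v_i α_i r_i = 5·3·8 + 6·10·7 + 6·11·5 + 4·4·6 + 5·5·12 = 1266 ≡ 5.
  α_i^2 mod 13 = [9, 9, 4, 3, 12].
  S_2 = Σ v_i α_i^2 r_i = 5·9·8 + 6·9·7 + 6·4·5 + 4·3·6 + 5·12·12 = 1650 ≡ 12.
  S = (1, 5, 12) ≠ 0, so r is not a codeword (an error is present).
Step 3: locate the error. For a single error e at position i, S_ℓ = v_i·e·α_i^ℓ, so α_err = S_1/S_0.
  S_0^{−1} = 1^{−1} = 1 (mod 13), so α_err = 5·1 = 5 ≡ 5 = α_5. Error position i = 5.
  Consistency check: S_2/S_1 = 12·8 = 96 ≡ 5 = α_err ✓ (single-error assumption holds).
Step 4: error magnitude e = S_0/v_5 = S_0·∏_{j≠5}(α_5 − α_j) = 1·8 = 8 ≡ 8 (mod 13).
Step 5: correct position 5: c_5 = r_5 − e = 12 − 8 ≡ 4 (mod 13). Hence c = [8, 7, 5, 6, 4].
  Check: interpolating c through the α_i gives m(x) = 1 + 11·x (degree < 2) with m(α_i) = c_i for every i, so c is indeed a codeword.


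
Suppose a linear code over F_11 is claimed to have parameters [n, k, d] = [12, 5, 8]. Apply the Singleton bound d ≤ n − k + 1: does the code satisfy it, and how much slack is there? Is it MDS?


Singleton RHS = n − k + 1 = 8, slack = 0, bound satisfied, MDS.

Singleton bound: d ≤ n − k + 1.
Here n = 12, k = 5, so n − k + 1 = 8.
Given d = 8, check d ≤ 8: YES.
Slack = (n − k + 1) − d = 0.
The code is MDS (slack = 0).
Description: the claimed parameters are [12, 5, 8]_11; such a code would be MDS (meets Singleton bound).


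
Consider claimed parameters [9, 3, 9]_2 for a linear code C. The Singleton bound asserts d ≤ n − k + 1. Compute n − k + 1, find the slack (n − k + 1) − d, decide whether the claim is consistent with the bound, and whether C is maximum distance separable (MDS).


Singleton RHS = n − k + 1 = 7, slack = -2, bound violated (no such code; not MDS).

Singleton bound: d ≤ n − k + 1.
Here n = 9, k = 3, so n − k + 1 = 7.
Given d = 9, check d ≤ 7: NO.
Slack = (n − k + 1) − d = -2.
The slack is negative: d = 9 exceeds n − k + 1 = 7 by 2, so the Singleton bound is violated and no linear [9, 3, 9]_2 code can exist. In particular it is not MDS (MDS requires d = n − k + 1 exactly).
Description: the claimed parameters are [9, 3, 9]_2; such a code would be impossible (violates the Singleton bound).


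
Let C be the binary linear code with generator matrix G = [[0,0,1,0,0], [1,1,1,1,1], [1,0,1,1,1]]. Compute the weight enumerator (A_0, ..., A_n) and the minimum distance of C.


Weight distribution: A_0 = 1, A_1 = 2, A_2 = 1, A_3 = 1, A_4 = 2, A_5 = 1. Minimum distance d = 1.

Enumerate all 2^3 = 8 messages m ∈ F_2^3.
For each, compute codeword c = mG in F_2^5, then tally its weight.
  m = 000 → c = 00000, weight = 0.
  m = 100 → c = 00100, weight = 1.
  m = 010 → c = 11111, weight = 5.
  m = 110 → c = 11011, weight = 4.
  m = 001 → c = 10111, weight = 4.
  m = 101 → c = 10011, weight = 3.
  m = 011 → c = 01000, weight = 1.
  m = 111 → c = 01100, weight = 2.
Tally weights:
  weight 0: 1 codewords.
  weight 1: 2 codewords.
  weight 2: 1 codewords.
  weight 3: 1 codewords.
  weight 4: 2 codewords.
  weight 5: 1 codewords.
Minimum distance d = smallest w > 0 with A_w > 0 = 1.
Sanity: Σ A_w = 8 = 2^3 = 8 ✓.


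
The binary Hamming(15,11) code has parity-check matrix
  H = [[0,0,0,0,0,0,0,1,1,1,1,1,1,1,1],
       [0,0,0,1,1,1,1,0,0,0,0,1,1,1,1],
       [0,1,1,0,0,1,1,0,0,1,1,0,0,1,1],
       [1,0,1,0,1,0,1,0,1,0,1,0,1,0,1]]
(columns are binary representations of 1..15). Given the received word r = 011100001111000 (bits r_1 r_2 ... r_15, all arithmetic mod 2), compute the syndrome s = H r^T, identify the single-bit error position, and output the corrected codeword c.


s = (0, 0, 0, 1)^T, error position = 1, corrected codeword c = 111100001111000

Compute s = H r^T mod 2 one row at a time:
  s_1 = 0 + 1 + 1 + 1 + 1 + 0 + 0 + 0 = 4 ≡ 0 (mod 2).
  s_2 = 1 + 0 + 0 + 0 + 1 + 0 + 0 + 0 = 2 ≡ 0 (mod 2).
  s_3 = 1 + 1 + 0 + 0 + 1 + 1 + 0 + 0 = 4 ≡ 0 (mod 2).
  s_4 = 0 + 1 + 0 + 0 + 1 + 1 + 0 + 0 = 3 ≡ 1 (mod 2).
s = (0, 0, 0, 1)^T — this equals column 1 of H (binary 0001), so error is at position 1.
Correct: flip bit 1 of r = 011100001111000 to get c = 111100001111000.


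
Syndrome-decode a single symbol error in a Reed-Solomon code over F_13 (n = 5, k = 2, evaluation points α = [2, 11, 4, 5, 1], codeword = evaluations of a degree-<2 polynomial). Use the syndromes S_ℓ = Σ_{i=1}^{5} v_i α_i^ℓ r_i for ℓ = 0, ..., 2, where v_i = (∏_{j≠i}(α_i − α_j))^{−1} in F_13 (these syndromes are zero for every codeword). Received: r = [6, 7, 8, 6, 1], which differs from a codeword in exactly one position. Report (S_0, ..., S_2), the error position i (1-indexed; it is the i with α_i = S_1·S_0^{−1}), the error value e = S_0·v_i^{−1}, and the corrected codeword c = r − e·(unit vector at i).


S = (3, 6, 12), error at position 1, error magnitude e = 7, c = [12, 7, 8, 6, 1].

Step 1: column multipliers v_i = (∏_{j≠i}(α_i − α_j))^{−1} mod 13.
  i = 1 (α = 2): (2−11)(2−4)(2−5)(2−1) = (−9)·(−2)·(−3)·1 = −54 ≡ 11, so v_1 = 11^{−1} = 6 (mod 13).
  i = 2 (α = 11): (11−2)(11−4)(11−5)(11−1) = 9·7·6·10 = 3780 ≡ 10, so v_2 = 10^{−1} = 4 (mod 13).
  i = 3 (α = 4): (4−2)(4−11)(4−5)(4−1) = 2·(−7)·(−1)·3 = 42 ≡ 3, so v_3 = 3^{−1} = 9 (mod 13).
  i = 4 (α = 5): (5−2)(5−11)(5−4)(5−1) = 3·(−6)·1·4 = −72 ≡ 6, so v_4 = 6^{−1} = 11 (mod 13).
  i = 5 (α = 1): (1−2)(1−11)(1−4)(1−5) = (−1)·(−10)·(−3)·(−4) = 120 ≡ 3, so v_5 = 3^{−1} = 9 (mod 13).
  v = [6, 4, 9, 11, 9].
Step 2: syndromes of r = [6, 7, 8, 6, 1] (all sums mod 13).
  S_0 = Σ v_i r_i = 6·6 + 4·7 + 9·8 + 11·6 + 9·1 = 211 ≡ 3.
  S_1 = Σ v_i α_i r_i = 6·2·6 + 4·11·7 + 9·4·8 + 11·5·6 + 9·1·1 = 1007 ≡ 6.
  α_i^2 mod 13 = [4, 4, 3, 12, 1].
  S_2 = Σ v_i α_i^2 r_i = 6·4·6 + 4·4·7 + 9·3·8 + 11·12·6 + 9·1·1 = 1273 ≡ 12.
  S = (3, 6, 12) ≠ 0, so r is not a codeword (an error is present).
Step 3: locate the error. For a single error e at position i, S_ℓ = v_i·e·α_i^ℓ, so α_err = S_1/S_0.
  S_0^{−1} = 3^{−1} = 9 (mod 13), so α_err = 6·9 = 54 ≡ 2 = α_1. Error position i = 1.
  Consistency check: S_2/S_1 = 12·11 = 132 ≡ 2 = α_err ✓ (single-error assumption holds).
Step 4: error magnitude e = S_0/v_1 = S_0·∏_{j≠1}(α_1 − α_j) = 3·11 = 33 ≡ 7 (mod 13).
Step 5: correct position 1: c_1 = r_1 − e = 6 − 7 ≡ 12 (mod 13). Hence c = [12, 7, 8, 6, 1].
  Check: interpolating c through the α_i gives m(x) = 3 + 11·x (degree < 2) with m(α_i) = c_i for every i, so c is indeed a codeword.


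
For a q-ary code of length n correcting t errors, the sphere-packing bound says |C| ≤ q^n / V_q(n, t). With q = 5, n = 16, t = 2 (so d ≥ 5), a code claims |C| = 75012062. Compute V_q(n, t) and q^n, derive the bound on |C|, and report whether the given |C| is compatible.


V_q(n, t) = 1985, q^n = 152587890625, Hamming bound = 76870473, |C| = 75012062 ≤ bound (satisfied).

Step 1: Compute V_q(n, t) = Σ_{j=0}^2 C(n, j) (q−1)^j.
  j = 0: C(16,0)·(4)^0 = 1·1 = 1.
  j = 1: C(16,1)·(4)^1 = 16·4 = 64.
  j = 2: C(16,2)·(4)^2 = 120·16 = 1920.
  V_q(n, t) = 1 + 64 + 1920 = 1985.
Step 2: q^n = 5^16 = 152587890625.
Step 3: Hamming bound ⌊q^n / V_q(n,t)⌋ = ⌊152587890625/1985⌋ = 76870473.
Step 4: Compare |C| = 75012062 to 76870473: satisfied.
The claimed |C| lies below the Hamming bound.


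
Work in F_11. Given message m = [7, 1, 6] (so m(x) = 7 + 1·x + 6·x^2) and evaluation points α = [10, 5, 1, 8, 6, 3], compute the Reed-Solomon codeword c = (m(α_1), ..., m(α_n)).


c = [1, 8, 3, 3, 9, 9]

Message polynomial: m(x) = 7 + 1·x + 6·x^2 (mod 11).
For each evaluation point α_i, compute m(α_i) mod 11:
  α_1 = 10: Horner steps 6 → 6 → 1, so m(10) = 1.
  α_2 = 5: Horner steps 6 → 9 → 8, so m(5) = 8.
  α_3 = 1: Horner steps 6 → 7 → 3, so m(1) = 3.
  α_4 = 8: Horner steps 6 → 5 → 3, so m(8) = 3.
  α_5 = 6: Horner steps 6 → 4 → 9, so m(6) = 9.
  α_6 = 3: Horner steps 6 → 8 → 9, so m(3) = 9.
Codeword c = [1, 8, 3, 3, 9, 9] ∈ F_11^6.


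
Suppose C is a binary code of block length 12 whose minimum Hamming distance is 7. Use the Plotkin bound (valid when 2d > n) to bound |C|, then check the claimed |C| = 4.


Plotkin bound M ≤ 6; given |C| = 4 ≤ bound (satisfied).

Check applicability: 2d = 14, n = 12.
2d − n = 2 > 0, so Plotkin applies.
Compute d/(2d−n) = 7/2 ≈ 3.5000.
⌊d/(2d−n)⌋ = 3.
Plotkin bound: M ≤ 2·3 = 6.
Given |C| = 4, check: satisfied.
This |C| is below the Plotkin bound.


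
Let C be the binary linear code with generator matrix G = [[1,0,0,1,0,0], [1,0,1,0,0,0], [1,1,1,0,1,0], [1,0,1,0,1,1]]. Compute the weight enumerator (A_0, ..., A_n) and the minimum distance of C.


Weight distribution: A_0 = 1, A_2 = 6, A_4 = 9. Minimum distance d = 2.

Enumerate all 2^4 = 16 messages m ∈ F_2^4.
For each, compute codeword c = mG in F_2^6, then tally its weight.
  m = 0000 → c = 000000, weight = 0.
  m = 1000 → c = 100100, weight = 2.
  m = 0100 → c = 101000, weight = 2.
  m = 1100 → c = 001100, weight = 2.
  m = 0010 → c = 111010, weight = 4.
  m = 1010 → c = 011110, weight = 4.
  m = 0110 → c = 010010, weight = 2.
  m = 1110 → c = 110110, weight = 4.
  m = 0001 → c = 101011, weight = 4.
  m = 1001 → c = 001111, weight = 4.
  m = 0101 → c = 000011, weight = 2.
  m = 1101 → c = 100111, weight = 4.
  m = 0011 → c = 010001, weight = 2.
  m = 1011 → c = 110101, weight = 4.
  m = 0111 → c = 111001, weight = 4.
  m = 1111 → c = 011101, weight = 4.
Tally weights:
  weight 0: 1 codewords.
  weight 2: 6 codewords.
  weight 4: 9 codewords.
Minimum distance d = smallest w > 0 with A_w > 0 = 2.
Sanity: Σ A_w = 16 = 2^4 = 16 ✓.


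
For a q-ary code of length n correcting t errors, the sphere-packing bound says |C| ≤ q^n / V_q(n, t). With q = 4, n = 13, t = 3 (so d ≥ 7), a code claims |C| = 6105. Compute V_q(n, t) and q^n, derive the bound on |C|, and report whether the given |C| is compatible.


V_q(n, t) = 8464, q^n = 67108864, Hamming bound = 7928, |C| = 6105 ≤ bound (satisfied).

Step 1: Compute V_q(n, t) = Σ_{j=0}^3 C(n, j) (q−1)^j.
  j = 0: C(13,0)·(3)^0 = 1·1 = 1.
  j = 1: C(13,1)·(3)^1 = 13·3 = 39.
  j = 2: C(13,2)·(3)^2 = 78·9 = 702.
  j = 3: C(13,3)·(3)^3 = 286·27 = 7722.
  V_q(n, t) = 1 + 39 + 702 + 7722 = 8464.
Step 2: q^n = 4^13 = 67108864.
Step 3: Hamming bound ⌊q^n / V_q(n,t)⌋ = ⌊67108864/8464⌋ = 7928.
Step 4: Compare |C| = 6105 to 7928: satisfied.
The claimed |C| lies below the Hamming bound.


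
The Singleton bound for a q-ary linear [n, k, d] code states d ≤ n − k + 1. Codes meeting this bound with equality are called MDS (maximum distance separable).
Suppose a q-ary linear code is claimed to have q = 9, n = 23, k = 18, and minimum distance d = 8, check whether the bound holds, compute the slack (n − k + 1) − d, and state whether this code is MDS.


Singleton RHS = n − k + 1 = 6, slack = -2, bound violated (no such code; not MDS).

Singleton bound: d ≤ n − k + 1.
Here n = 23, k = 18, so n − k + 1 = 6.
Given d = 8, check d ≤ 6: NO.
Slack = (n − k + 1) − d = -2.
The slack is negative: d = 8 exceeds n − k + 1 = 6 by 2, so the Singleton bound is violated and no linear [23, 18, 8]_9 code can exist. In particular it is not MDS (MDS requires d = n − k + 1 exactly).
Description: the claimed parameters are [23, 18, 8]_9; such a code would be impossible (violates the Singleton bound).


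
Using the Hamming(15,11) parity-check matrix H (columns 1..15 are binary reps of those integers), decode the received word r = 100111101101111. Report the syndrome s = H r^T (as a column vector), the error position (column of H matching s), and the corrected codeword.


s = (0, 0, 1, 0)^T, error position = 2, corrected codeword c = 110111101101111

Compute s = H r^T mod 2 one row at a time:
  s_1 = 0 + 1 + 1 + 0 + 1 + 1 + 1 + 1 = 6 ≡ 0 (mod 2).
  s_2 = 1 + 1 + 1 + 1 + 1 + 1 + 1 + 1 = 8 ≡ 0 (mod 2).
  s_3 = 0 + 0 + 1 + 1 + 1 + 0 + 1 + 1 = 5 ≡ 1 (mod 2).
  s_4 = 1 + 0 + 1 + 1 + 1 + 0 + 1 + 1 = 6 ≡ 0 (mod 2).
s = (0, 0, 1, 0)^T — this equals column 2 of H (binary 0010), so error is at position 2.
Correct: flip bit 2 of r = 100111101101111 to get c = 110111101101111.


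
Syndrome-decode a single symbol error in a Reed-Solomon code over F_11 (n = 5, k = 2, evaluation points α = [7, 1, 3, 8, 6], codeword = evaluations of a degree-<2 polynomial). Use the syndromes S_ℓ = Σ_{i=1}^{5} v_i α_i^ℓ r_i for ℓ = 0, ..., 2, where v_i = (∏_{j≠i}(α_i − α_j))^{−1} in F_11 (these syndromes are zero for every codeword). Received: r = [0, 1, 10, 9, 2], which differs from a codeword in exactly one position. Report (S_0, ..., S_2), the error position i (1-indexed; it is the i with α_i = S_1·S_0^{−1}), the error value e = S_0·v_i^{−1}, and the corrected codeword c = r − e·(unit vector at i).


S = (2, 6, 7), error at position 3, error magnitude e = 2, c = [0, 1, 8, 9, 2].

Step 1: column multipliers v_i = (∏_{j≠i}(α_i − α_j))^{−1} mod 11.
  i = 1 (α = 7): (7−1)(7−3)(7−8)(7−6) = 6·4·(−1)·1 = −24 ≡ 9, so v_1 = 9^{−1} = 5 (mod 11).
  i = 2 (α = 1): (1−7)(1−3)(1−8)(1−6) = (−6)·(−2)·(−7)·(−5) = 420 ≡ 2, so v_2 = 2^{−1} = 6 (mod 11).
  i = 3 (α = 3): (3−7)(3−1)(3−8)(3−6) = (−4)·2·(−5)·(−3) = −120 ≡ 1, so v_3 = 1^{−1} = 1 (mod 11).
  i = 4 (α = 8): (8−7)(8−1)(8−3)(8−6) = 1·7·5·2 = 70 ≡ 4, so v_4 = 4^{−1} = 3 (mod 11).
  i = 5 (α = 6): (6−7)(6−1)(6−3)(6−8) = (−1)·5·3·(−2) = 30 ≡ 8, so v_5 = 8^{−1} = 7 (mod 11).
  v = [5, 6, 1, 3, 7].
Step 2: syndromes of r = [0, 1, 10, 9, 2] (all sums mod 11).
  S_0 = Σ v_i r_i = 5·0 + 6·1 + 1·10 + 3·9 + 7·2 = 57 ≡ 2.
  S_1 = Σ v_i α_i r_i = 5·7·0 + 6·1·1 + 1·3·10 + 3·8·9 + 7·6·2 = 336 ≡ 6.
  α_i^2 mod 11 = [5, 1, 9, 9, 3].
  S_2 = Σ v_i α_i^2 r_i = 5·5·0 + 6·1·1 + 1·9·10 + 3·9·9 + 7·3·2 = 381 ≡ 7.
  S = (2, 6, 7) ≠ 0, so r is not a codeword (an error is present).
Step 3: locate the error. For a single error e at position i, S_ℓ = v_i·e·α_i^ℓ, so α_err = S_1/S_0.
  S_0^{−1} = 2^{−1} = 6 (mod 11), so α_err = 6·6 = 36 ≡ 3 = α_3. Error position i = 3.
  Consistency check: S_2/S_1 = 7·2 = 14 ≡ 3 = α_err ✓ (single-error assumption holds).
Step 4: error magnitude e = S_0/v_3 = S_0·∏_{j≠3}(α_3 − α_j) = 2·1 = 2 ≡ 2 (mod 11).
Step 5: correct position 3: c_3 = r_3 − e = 10 − 2 ≡ 8 (mod 11). Hence c = [0, 1, 8, 9, 2].
  Check: interpolating c through the α_i gives m(x) = 3 + 9·x (degree < 2) with m(α_i) = c_i for every i, so c is indeed a codeword.


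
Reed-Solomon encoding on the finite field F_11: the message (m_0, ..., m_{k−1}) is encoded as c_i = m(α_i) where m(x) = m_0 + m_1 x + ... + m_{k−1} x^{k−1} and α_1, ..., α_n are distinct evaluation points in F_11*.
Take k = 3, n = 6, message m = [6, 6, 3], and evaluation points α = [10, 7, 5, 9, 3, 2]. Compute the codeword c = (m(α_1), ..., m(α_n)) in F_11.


c = [3, 8, 1, 6, 7, 8]

Message polynomial: m(x) = 6 + 6·x + 3·x^2 (mod 11).
For each evaluation point α_i, compute m(α_i) mod 11:
  α_1 = 10: Horner steps 3 → 3 → 3, so m(10) = 3.
  α_2 = 7: Horner steps 3 → 5 → 8, so m(7) = 8.
  α_3 = 5: Horner steps 3 → 10 → 1, so m(5) = 1.
  α_4 = 9: Horner steps 3 → 0 → 6, so m(9) = 6.
  α_5 = 3: Horner steps 3 → 4 → 7, so m(3) = 7.
  α_6 = 2: Horner steps 3 → 1 → 8, so m(2) = 8.
Codeword c = [3, 8, 1, 6, 7, 8] ∈ F_11^6.


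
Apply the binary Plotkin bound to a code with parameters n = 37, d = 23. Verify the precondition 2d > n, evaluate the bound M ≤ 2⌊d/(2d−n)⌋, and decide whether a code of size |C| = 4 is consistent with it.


Plotkin bound M ≤ 4; given |C| = 4 ≤ bound (satisfied).

Check applicability: 2d = 46, n = 37.
2d − n = 9 > 0, so Plotkin applies.
Compute d/(2d−n) = 23/9 ≈ 2.5556.
⌊d/(2d−n)⌋ = 2.
Plotkin bound: M ≤ 2·2 = 4.
Given |C| = 4, check: satisfied.
This |C| is at the Plotkin bound.


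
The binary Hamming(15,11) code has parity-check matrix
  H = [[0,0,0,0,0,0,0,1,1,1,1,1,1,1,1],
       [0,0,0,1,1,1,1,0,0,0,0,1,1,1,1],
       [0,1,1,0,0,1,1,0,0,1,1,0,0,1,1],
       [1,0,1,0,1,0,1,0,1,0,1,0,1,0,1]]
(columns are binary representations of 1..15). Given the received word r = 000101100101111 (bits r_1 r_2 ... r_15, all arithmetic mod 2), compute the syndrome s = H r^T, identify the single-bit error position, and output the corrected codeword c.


s = (1, 1, 1, 1)^T, error position = 15, corrected codeword c = 000101100101110

Compute s = H r^T mod 2 one row at a time:
  s_1 = 0 + 0 + 1 + 0 + 1 + 1 + 1 + 1 = 5 ≡ 1 (mod 2).
  s_2 = 1 + 0 + 1 + 1 + 1 + 1 + 1 + 1 = 7 ≡ 1 (mod 2).
  s_3 = 0 + 0 + 1 + 1 + 1 + 0 + 1 + 1 = 5 ≡ 1 (mod 2).
  s_4 = 0 + 0 + 0 + 1 + 0 + 0 + 1 + 1 = 3 ≡ 1 (mod 2).
s = (1, 1, 1, 1)^T — this equals column 15 of H (binary 1111), so error is at position 15.
Correct: flip bit 15 of r = 000101100101111 to get c = 000101100101110.


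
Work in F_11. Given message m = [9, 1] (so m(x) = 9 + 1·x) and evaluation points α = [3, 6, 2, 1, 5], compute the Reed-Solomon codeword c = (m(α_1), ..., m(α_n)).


c = [1, 4, 0, 10, 3]

Message polynomial: m(x) = 9 + 1·x (mod 11).
For each evaluation point α_i, compute m(α_i) mod 11:
  α_1 = 3: Horner steps 1 → 1, so m(3) = 1.
  α_2 = 6: Horner steps 1 → 4, so m(6) = 4.
  α_3 = 2: Horner steps 1 → 0, so m(2) = 0.
  α_4 = 1: Horner steps 1 → 10, so m(1) = 10.
  α_5 = 5: Horner steps 1 → 3, so m(5) = 3.
Codeword c = [1, 4, 0, 10, 3] ∈ F_11^5.


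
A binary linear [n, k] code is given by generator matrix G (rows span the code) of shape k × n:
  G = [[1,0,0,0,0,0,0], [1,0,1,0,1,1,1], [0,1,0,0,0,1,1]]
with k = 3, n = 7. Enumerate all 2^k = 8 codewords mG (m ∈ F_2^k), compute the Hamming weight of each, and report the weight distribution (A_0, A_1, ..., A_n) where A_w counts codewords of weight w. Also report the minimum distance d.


Weight distribution: A_0 = 1, A_1 = 1, A_3 = 2, A_4 = 3, A_5 = 1. Minimum distance d = 1.

Enumerate all 2^3 = 8 messages m ∈ F_2^3.
For each, compute codeword c = mG in F_2^7, then tally its weight.
  m = 000 → c = 0000000, weight = 0.
  m = 100 → c = 1000000, weight = 1.
  m = 010 → c = 1010111, weight = 5.
  m = 110 → c = 0010111, weight = 4.
  m = 001 → c = 0100011, weight = 3.
  m = 101 → c = 1100011, weight = 4.
  m = 011 → c = 1110100, weight = 4.
  m = 111 → c = 0110100, weight = 3.
Tally weights:
  weight 0: 1 codewords.
  weight 1: 1 codewords.
  weight 3: 2 codewords.
  weight 4: 3 codewords.
  weight 5: 1 codewords.
Minimum distance d = smallest w > 0 with A_w > 0 = 1.
Sanity: Σ A_w = 8 = 2^3 = 8 ✓.


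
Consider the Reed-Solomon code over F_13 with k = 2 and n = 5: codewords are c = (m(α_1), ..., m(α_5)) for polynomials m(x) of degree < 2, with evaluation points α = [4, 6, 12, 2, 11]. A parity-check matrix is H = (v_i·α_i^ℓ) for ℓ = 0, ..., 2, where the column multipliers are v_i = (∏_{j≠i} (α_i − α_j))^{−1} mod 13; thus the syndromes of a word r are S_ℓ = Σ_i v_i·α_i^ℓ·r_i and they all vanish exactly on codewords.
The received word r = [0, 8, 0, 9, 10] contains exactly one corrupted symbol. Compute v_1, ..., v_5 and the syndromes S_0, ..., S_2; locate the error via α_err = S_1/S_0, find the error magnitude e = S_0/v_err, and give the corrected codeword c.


S = (5, 7, 2), error at position 1, error magnitude e = 11, c = [2, 8, 0, 9, 10].

Step 1: column multipliers v_i = (∏_{j≠i}(α_i − α_j))^{−1} mod 13.
  i = 1 (α = 4): (4−6)(4−12)(4−2)(4−11) = (−2)·(−8)·2·(−7) = −224 ≡ 10, so v_1 = 10^{−1} = 4 (mod 13).
  i = 2 (α = 6): (6−4)(6−12)(6−2)(6−11) = 2·(−6)·4·(−5) = 240 ≡ 6, so v_2 = 6^{−1} = 11 (mod 13).
  i = 3 (α = 12): (12−4)(12−6)(12−2)(12−11) = 8·6·10·1 = 480 ≡ 12, so v_3 = 12^{−1} = 12 (mod 13).
  i = 4 (α = 2): (2−4)(2−6)(2−12)(2−11) = (−2)·(−4)·(−10)·(−9) = 720 ≡ 5, so v_4 = 5^{−1} = 8 (mod 13).
  i = 5 (α = 11): (11−4)(11−6)(11−12)(11−2) = 7·5·(−1)·9 = −315 ≡ 10, so v_5 = 10^{−1} = 4 (mod 13).
  v = [4, 11, 12, 8, 4].
Step 2: syndromes of r = [0, 8, 0, 9, 10] (all sums mod 13).
  S_0 = Σ v_i r_i = 4·0 + 11·8 + 12·0 + 8·9 + 4·10 = 200 ≡ 5.
  S_1 = Σ v_i α_i r_i = 4·4·0 + 11·6·8 + 12·12·0 + 8·2·9 + 4·11·10 = 1112 ≡ 7.
  α_i^2 mod 13 = [3, 10, 1, 4, 4].
  S_2 = Σ v_i α_i^2 r_i = 4·3·0 + 11·10·8 + 12·1·0 + 8·4·9 + 4·4·10 = 1328 ≡ 2.
  S = (5, 7, 2) ≠ 0, so r is not a codeword (an error is present).
Step 3: locate the error. For a single error e at position i, S_ℓ = v_i·e·α_i^ℓ, so α_err = S_1/S_0.
  S_0^{−1} = 5^{−1} = 8 (mod 13), so α_err = 7·8 = 56 ≡ 4 = α_1. Error position i = 1.
  Consistency check: S_2/S_1 = 2·2 = 4 ≡ 4 = α_err ✓ (single-error assumption holds).
Step 4: error magnitude e = S_0/v_1 = S_0·∏_{j≠1}(α_1 − α_j) = 5·10 = 50 ≡ 11 (mod 13).
Step 5: correct position 1: c_1 = r_1 − e = 0 − 11 ≡ 2 (mod 13). Hence c = [2, 8, 0, 9, 10].
  Check: interpolating c through the α_i gives m(x) = 3 + 3·x (degree < 2) with m(α_i) = c_i for every i, so c is indeed a codeword.


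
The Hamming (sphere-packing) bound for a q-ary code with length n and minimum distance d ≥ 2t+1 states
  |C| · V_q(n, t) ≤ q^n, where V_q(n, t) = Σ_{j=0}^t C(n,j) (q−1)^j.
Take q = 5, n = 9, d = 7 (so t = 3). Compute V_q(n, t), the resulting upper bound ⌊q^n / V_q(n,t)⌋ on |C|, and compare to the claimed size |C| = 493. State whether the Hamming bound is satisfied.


V_q(n, t) = 5989, q^n = 1953125, Hamming bound = 326, |C| = 493 > bound (violated).

Step 1: Compute V_q(n, t) = Σ_{j=0}^3 C(n, j) (q−1)^j.
  j = 0: C(9,0)·(4)^0 = 1·1 = 1.
  j = 1: C(9,1)·(4)^1 = 9·4 = 36.
  j = 2: C(9,2)·(4)^2 = 36·16 = 576.
  j = 3: C(9,3)·(4)^3 = 84·64 = 5376.
  V_q(n, t) = 1 + 36 + 576 + 5376 = 5989.
Step 2: q^n = 5^9 = 1953125.
Step 3: Hamming bound ⌊q^n / V_q(n,t)⌋ = ⌊1953125/5989⌋ = 326.
Step 4: Compare |C| = 493 to 326: violated.
The claimed |C| lies above the Hamming bound, so no 5-ary code of length 9 with d ≥ 7 can have 493 codewords.


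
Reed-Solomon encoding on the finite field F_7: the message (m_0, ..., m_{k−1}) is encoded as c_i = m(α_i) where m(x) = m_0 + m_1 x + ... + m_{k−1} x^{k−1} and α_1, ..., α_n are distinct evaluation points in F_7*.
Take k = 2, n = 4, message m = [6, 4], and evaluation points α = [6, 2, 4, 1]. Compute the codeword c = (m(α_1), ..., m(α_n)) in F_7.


c = [2, 0, 1, 3]

Message polynomial: m(x) = 6 + 4·x (mod 7).
For each evaluation point α_i, compute m(α_i) mod 7:
  α_1 = 6: Horner steps 4 → 2, so m(6) = 2.
  α_2 = 2: Horner steps 4 → 0, so m(2) = 0.
  α_3 = 4: Horner steps 4 → 1, so m(4) = 1.
  α_4 = 1: Horner steps 4 → 3, so m(1) = 3.
Codeword c = [2, 0, 1, 3] ∈ F_7^4.


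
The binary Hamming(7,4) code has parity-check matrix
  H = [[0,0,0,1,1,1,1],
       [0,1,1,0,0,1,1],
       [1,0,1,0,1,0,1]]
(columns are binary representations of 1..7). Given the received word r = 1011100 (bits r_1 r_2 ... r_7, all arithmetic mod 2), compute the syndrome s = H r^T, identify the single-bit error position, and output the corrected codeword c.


s = (0, 1, 1)^T, error position = 3, corrected codeword c = 1001100

Compute s = H r^T mod 2 one row at a time:
  s_1 = 1 + 1 + 0 + 0 = 2 ≡ 0 (mod 2).
  s_2 = 0 + 1 + 0 + 0 = 1 ≡ 1 (mod 2).
  s_3 = 1 + 1 + 1 + 0 = 3 ≡ 1 (mod 2).
s = (0, 1, 1)^T — this equals column 3 of H (binary 011), so error is at position 3.
Correct: flip bit 3 of r = 1011100 to get c = 1001100.


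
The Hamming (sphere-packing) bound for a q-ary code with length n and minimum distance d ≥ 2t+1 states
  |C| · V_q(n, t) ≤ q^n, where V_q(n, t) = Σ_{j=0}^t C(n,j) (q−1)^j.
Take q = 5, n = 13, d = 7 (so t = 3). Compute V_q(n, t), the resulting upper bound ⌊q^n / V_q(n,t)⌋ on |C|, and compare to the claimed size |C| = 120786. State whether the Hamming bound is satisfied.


V_q(n, t) = 19605, q^n = 1220703125, Hamming bound = 62264, |C| = 120786 > bound (violated).

Step 1: Compute V_q(n, t) = Σ_{j=0}^3 C(n, j) (q−1)^j.
  j = 0: C(13,0)·(4)^0 = 1·1 = 1.
  j = 1: C(13,1)·(4)^1 = 13·4 = 52.
  j = 2: C(13,2)·(4)^2 = 78·16 = 1248.
  j = 3: C(13,3)·(4)^3 = 286·64 = 18304.
  V_q(n, t) = 1 + 52 + 1248 + 18304 = 19605.
Step 2: q^n = 5^13 = 1220703125.
Step 3: Hamming bound ⌊q^n / V_q(n,t)⌋ = ⌊1220703125/19605⌋ = 62264.
Step 4: Compare |C| = 120786 to 62264: violated.
The claimed |C| lies above the Hamming bound, so no 5-ary code of length 13 with d ≥ 7 can have 120786 codewords.


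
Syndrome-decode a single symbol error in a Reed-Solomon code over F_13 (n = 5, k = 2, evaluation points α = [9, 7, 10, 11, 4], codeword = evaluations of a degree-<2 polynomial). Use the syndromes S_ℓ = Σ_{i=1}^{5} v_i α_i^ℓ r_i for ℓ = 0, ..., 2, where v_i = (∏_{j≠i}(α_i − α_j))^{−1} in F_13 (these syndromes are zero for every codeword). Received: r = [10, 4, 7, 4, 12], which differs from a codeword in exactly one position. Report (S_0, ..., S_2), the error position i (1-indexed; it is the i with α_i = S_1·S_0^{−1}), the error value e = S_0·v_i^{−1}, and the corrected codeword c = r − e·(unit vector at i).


S = (11, 12, 6), error at position 2, error magnitude e = 1, c = [10, 3, 7, 4, 12].

Step 1: column multipliers v_i = (∏_{j≠i}(α_i − α_j))^{−1} mod 13.
  i = 1 (α = 9): (9−7)(9−10)(9−11)(9−4) = 2·(−1)·(−2)·5 = 20 ≡ 7, so v_1 = 7^{−1} = 2 (mod 13).
  i = 2 (α = 7): (7−9)(7−10)(7−11)(7−4) = (−2)·(−3)·(−4)·3 = −72 ≡ 6, so v_2 = 6^{−1} = 11 (mod 13).
  i = 3 (α = 10): (10−9)(10−7)(10−11)(10−4) = 1·3·(−1)·6 = −18 ≡ 8, so v_3 = 8^{−1} = 5 (mod 13).
  i = 4 (α = 11): (11−9)(11−7)(11−10)(11−4) = 2·4·1·7 = 56 ≡ 4, so v_4 = 4^{−1} = 10 (mod 13).
  i = 5 (α = 4): (4−9)(4−7)(4−10)(4−11) = (−5)·(−3)·(−6)·(−7) = 630 ≡ 6, so v_5 = 6^{−1} = 11 (mod 13).
  v = [2, 11, 5, 10, 11].
Step 2: syndromes of r = [10, 4, 7, 4, 12] (all sums mod 13).
  S_0 = Σ v_i r_i = 2·10 + 11·4 + 5·7 + 10·4 + 11·12 = 271 ≡ 11.
  S_1 = Σ v_i α_i r_i = 2·9·10 + 11·7·4 + 5·10·7 + 10·11·4 + 11·4·12 = 1806 ≡ 12.
  α_i^2 mod 13 = [3, 10, 9, 4, 3].
  S_2 = Σ v_i α_i^2 r_i = 2·3·10 + 11·10·4 + 5·9·7 + 10·4·4 + 11·3·12 = 1371 ≡ 6.
  S = (11, 12, 6) ≠ 0, so r is not a codeword (an error is present).
Step 3: locate the error. For a single error e at position i, S_ℓ = v_i·e·α_i^ℓ, so α_err = S_1/S_0.
  S_0^{−1} = 11^{−1} = 6 (mod 13), so α_err = 12·6 = 72 ≡ 7 = α_2. Error position i = 2.
  Consistency check: S_2/S_1 = 6·12 = 72 ≡ 7 = α_err ✓ (single-error assumption holds).
Step 4: error magnitude e = S_0/v_2 = S_0·∏_{j≠2}(α_2 − α_j) = 11·6 = 66 ≡ 1 (mod 13).
Step 5: correct position 2: c_2 = r_2 − e = 4 − 1 ≡ 3 (mod 13). Hence c = [10, 3, 7, 4, 12].
  Check: interpolating c through the α_i gives m(x) = 11 + 10·x (degree < 2) with m(α_i) = c_i for every i, so c is indeed a codeword.


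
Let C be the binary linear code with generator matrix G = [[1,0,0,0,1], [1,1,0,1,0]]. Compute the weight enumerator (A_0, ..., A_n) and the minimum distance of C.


Weight distribution: A_0 = 1, A_2 = 1, A_3 = 2. Minimum distance d = 2.

Enumerate all 2^2 = 4 messages m ∈ F_2^2.
For each, compute codeword c = mG in F_2^5, then tally its weight.
  m = 00 → c = 00000, weight = 0.
  m = 10 → c = 10001, weight = 2.
  m = 01 → c = 11010, weight = 3.
  m = 11 → c = 01011, weight = 3.
Tally weights:
  weight 0: 1 codewords.
  weight 2: 1 codewords.
  weight 3: 2 codewords.
Minimum distance d = smallest w > 0 with A_w > 0 = 2.
Sanity: Σ A_w = 4 = 2^2 = 4 ✓.


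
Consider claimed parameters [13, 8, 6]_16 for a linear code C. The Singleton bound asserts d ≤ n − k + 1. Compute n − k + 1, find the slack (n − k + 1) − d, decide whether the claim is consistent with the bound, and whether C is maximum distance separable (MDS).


Singleton RHS = n − k + 1 = 6, slack = 0, bound satisfied, MDS.

Singleton bound: d ≤ n − k + 1.
Here n = 13, k = 8, so n − k + 1 = 6.
Given d = 6, check d ≤ 6: YES.
Slack = (n − k + 1) − d = 0.
The code is MDS (slack = 0).
Description: the claimed parameters are [13, 8, 6]_16; such a code would be MDS (meets Singleton bound).
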